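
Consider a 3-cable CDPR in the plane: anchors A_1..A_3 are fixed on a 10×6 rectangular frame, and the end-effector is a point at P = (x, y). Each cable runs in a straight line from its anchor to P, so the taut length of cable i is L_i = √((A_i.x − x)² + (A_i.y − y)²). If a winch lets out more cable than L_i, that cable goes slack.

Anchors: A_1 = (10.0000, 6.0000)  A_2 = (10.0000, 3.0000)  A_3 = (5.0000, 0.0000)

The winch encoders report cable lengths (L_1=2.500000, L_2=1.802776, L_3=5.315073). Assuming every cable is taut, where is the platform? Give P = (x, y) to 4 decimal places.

expand ‖A_i−P‖²=L_i² and subtract eq 1 (k_i ≔ ‖A_i‖²−L_i²)
k_1 = 100.0000+36.0000−6.2500 = 129.7500
eq1−eq2 → [0.0000  6.0000]·P = 24.0000
eq1−eq3 → [10.0000  12.0000]·P = 133.0000
2×2 solve → P = (8.5000, 4.0000)

(8.5000, 4.0000)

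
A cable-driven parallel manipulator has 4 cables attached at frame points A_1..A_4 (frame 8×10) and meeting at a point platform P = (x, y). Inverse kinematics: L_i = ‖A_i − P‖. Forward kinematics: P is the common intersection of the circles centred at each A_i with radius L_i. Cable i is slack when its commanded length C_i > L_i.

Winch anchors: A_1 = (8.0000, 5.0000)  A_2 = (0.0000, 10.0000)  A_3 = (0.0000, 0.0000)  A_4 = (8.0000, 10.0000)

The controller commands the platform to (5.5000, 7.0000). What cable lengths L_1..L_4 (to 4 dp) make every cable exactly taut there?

L_1 = √((8.0000−5.5000)² + (5.0000−7.0000)²) = 3.2016
L_2 = √((0.0000−5.5000)² + (10.0000−7.0000)²) = 6.2650
L_3 = √((0.0000−5.5000)² + (0.0000−7.0000)²) = 8.9022
L_4 = √((8.0000−5.5000)² + (10.0000−7.0000)²) = 3.9051

(3.2016, 6.2650, 8.9022, 3.9051)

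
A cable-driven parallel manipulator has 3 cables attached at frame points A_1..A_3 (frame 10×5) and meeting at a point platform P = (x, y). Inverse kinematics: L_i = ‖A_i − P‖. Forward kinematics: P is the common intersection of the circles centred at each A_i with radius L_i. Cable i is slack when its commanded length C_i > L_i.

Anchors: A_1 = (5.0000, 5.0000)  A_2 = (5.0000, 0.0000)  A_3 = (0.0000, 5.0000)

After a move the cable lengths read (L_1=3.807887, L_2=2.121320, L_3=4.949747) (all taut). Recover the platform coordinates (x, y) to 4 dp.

each cable: (A_i−P)·(A_i−P) = L_i²; let c_i = ‖A_i‖²−L_i²
c_1 = 25.0000+25.0000−14.5000 = 35.5000
row 1: 0.0000x + 10.0000y = 15.0000  (c_2=20.5000)
row 2: 10.0000x + 0.0000y = 35.0000  (c_3=0.5000)
Cramer on rows 1–2 → x = 3.5000, y = 1.5000

(3.5000, 1.5000)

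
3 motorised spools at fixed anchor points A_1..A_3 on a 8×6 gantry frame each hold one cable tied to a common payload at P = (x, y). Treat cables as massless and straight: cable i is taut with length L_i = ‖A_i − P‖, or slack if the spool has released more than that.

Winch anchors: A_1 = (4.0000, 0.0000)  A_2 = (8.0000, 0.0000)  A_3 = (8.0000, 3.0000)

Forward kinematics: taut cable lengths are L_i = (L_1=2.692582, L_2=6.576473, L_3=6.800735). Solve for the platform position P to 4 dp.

(1.5000, 1.0000)

circle eqns → linear via eq_j − eq_1; set c_j = A_j·A_j − L_j²
c_1 = 16.0000+0.0000−7.2500 = 8.7500
-8.0000·x + 0.0000·y = c_1−c_2 = -12.0000
-8.0000·x − 6.0000·y = c_1−c_3 = -18.0000
solve first two rows → x=1.5000, y=1.0000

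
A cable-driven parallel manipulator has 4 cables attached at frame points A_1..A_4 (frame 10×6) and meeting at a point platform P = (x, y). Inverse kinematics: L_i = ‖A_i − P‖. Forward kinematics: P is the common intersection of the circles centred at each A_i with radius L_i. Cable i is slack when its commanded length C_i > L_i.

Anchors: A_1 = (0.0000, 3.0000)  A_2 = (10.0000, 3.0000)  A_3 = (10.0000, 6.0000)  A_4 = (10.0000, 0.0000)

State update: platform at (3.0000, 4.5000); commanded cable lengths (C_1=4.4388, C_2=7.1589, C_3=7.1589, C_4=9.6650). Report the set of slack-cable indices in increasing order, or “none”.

cable 1: √((-3.0000)²+(-1.5000)²)=3.3541, C_1=4.4388: slack
cable 2: √((7.0000)²+(-1.5000)²)=7.1589, C_2=7.1589: taut
cable 3: √((7.0000)²+(1.5000)²)=7.1589, C_3=7.1589: taut
cable 4: √((7.0000)²+(-4.5000)²)=8.3217, C_4=9.6650: slack

1, 4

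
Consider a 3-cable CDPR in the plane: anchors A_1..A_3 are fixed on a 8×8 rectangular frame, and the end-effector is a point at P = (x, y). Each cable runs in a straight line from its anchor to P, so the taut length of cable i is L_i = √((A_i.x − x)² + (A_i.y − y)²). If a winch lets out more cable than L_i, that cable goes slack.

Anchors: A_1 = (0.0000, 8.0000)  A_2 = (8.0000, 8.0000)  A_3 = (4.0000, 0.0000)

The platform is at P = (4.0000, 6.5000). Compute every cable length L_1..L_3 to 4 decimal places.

L_1: Δ = A_1−P = (-4.0000, 1.5000) → ‖Δ‖ = √18.2500 = 4.2720
L_2: Δ = A_2−P = (4.0000, 1.5000) → ‖Δ‖ = √18.2500 = 4.2720
L_3: Δ = A_3−P = (0.0000, -6.5000) → ‖Δ‖ = √42.2500 = 6.5000

(4.2720, 4.2720, 6.5000)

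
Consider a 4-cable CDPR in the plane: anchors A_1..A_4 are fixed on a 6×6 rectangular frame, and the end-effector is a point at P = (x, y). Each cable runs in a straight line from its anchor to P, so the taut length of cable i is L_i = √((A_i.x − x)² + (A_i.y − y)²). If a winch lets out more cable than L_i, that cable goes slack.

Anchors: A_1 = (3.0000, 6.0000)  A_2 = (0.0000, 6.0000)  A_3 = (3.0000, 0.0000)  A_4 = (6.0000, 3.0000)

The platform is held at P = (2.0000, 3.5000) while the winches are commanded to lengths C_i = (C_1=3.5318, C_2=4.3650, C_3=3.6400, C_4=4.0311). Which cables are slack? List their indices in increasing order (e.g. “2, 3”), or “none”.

cable 1: √((1.0000)²+(2.5000)²)=2.6926, C_1=3.5318: slack
cable 2: √((-2.0000)²+(2.5000)²)=3.2016, C_2=4.3650: slack
cable 3: √((1.0000)²+(-3.5000)²)=3.6401, C_3=3.6400: taut
cable 4: √((4.0000)²+(-0.5000)²)=4.0311, C_4=4.0311: taut

1, 2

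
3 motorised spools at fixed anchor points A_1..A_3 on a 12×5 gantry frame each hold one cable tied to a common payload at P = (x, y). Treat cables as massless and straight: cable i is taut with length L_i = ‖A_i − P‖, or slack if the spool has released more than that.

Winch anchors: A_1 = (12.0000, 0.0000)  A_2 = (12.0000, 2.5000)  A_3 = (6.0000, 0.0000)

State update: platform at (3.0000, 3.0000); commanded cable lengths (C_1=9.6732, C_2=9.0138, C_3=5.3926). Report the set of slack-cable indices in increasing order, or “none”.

1, 3

i=1: geometric 9.4868 vs commanded 9.6732 ⇒ slack
i=2: geometric 9.0139 vs commanded 9.0138 ⇒ taut
i=3: geometric 4.2426 vs commanded 5.3926 ⇒ slack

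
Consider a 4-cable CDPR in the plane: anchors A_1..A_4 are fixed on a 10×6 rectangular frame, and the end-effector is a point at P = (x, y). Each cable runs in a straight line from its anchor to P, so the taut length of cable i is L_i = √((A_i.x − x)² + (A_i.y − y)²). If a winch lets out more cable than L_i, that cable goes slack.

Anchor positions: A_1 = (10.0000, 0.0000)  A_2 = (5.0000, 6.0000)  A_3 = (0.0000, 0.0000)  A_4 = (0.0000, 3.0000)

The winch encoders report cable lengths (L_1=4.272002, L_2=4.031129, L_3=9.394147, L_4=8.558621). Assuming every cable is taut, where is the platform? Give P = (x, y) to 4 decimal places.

each cable: (A_i−P)·(A_i−P) = L_i²; let c_i = ‖A_i‖²−L_i²
c_1 = 100.0000+0.0000−18.2500 = 81.7500
row 1: 10.0000x − 12.0000y = 37.0000  (c_2=44.7500)
row 2: 20.0000x + 0.0000y = 170.0000  (c_3=-88.2500)
row 3: 20.0000x − 6.0000y = 146.0000  (c_4=-64.2500)
Cramer on rows 1–2 → x = 8.5000, y = 4.0000
check cable 4: ‖A_4−P‖² = 73.2500 ≈ L_4² = 73.2500 ✓

(8.5000, 4.0000)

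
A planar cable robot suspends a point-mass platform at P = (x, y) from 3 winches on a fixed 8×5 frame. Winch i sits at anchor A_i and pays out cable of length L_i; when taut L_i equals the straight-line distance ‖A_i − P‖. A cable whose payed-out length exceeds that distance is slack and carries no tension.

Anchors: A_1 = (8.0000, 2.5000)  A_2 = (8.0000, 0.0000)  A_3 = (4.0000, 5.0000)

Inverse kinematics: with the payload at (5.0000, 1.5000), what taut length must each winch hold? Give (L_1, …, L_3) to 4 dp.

L_1: Δ = A_1−P = (3.0000, 1.0000) → ‖Δ‖ = √10.0000 = 3.1623
L_2: Δ = A_2−P = (3.0000, -1.5000) → ‖Δ‖ = √11.2500 = 3.3541
L_3: Δ = A_3−P = (-1.0000, 3.5000) → ‖Δ‖ = √13.2500 = 3.6401

(3.1623, 3.3541, 3.6401)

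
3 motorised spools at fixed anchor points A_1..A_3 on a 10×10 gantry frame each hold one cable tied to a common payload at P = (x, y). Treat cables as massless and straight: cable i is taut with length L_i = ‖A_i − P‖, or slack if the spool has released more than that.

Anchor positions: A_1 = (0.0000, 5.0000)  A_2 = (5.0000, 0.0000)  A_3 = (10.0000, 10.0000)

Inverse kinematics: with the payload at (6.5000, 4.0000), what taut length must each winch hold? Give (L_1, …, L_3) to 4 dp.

L_1: Δ = A_1−P = (-6.5000, 1.0000) → ‖Δ‖ = √43.2500 = 6.5765
L_2: Δ = A_2−P = (-1.5000, -4.0000) → ‖Δ‖ = √18.2500 = 4.2720
L_3: Δ = A_3−P = (3.5000, 6.0000) → ‖Δ‖ = √48.2500 = 6.9462

(6.5765, 4.2720, 6.9462)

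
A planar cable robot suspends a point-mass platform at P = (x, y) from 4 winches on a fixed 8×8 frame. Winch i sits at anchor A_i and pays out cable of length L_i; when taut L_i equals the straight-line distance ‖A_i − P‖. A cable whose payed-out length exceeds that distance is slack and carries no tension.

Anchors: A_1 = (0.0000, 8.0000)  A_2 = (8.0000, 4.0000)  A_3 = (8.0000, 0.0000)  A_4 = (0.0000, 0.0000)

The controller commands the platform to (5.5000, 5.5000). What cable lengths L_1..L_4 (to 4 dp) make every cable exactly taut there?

L_1: Δ = A_1−P = (-5.5000, 2.5000) → ‖Δ‖ = √36.5000 = 6.0415
L_2: Δ = A_2−P = (2.5000, -1.5000) → ‖Δ‖ = √8.5000 = 2.9155
L_3: Δ = A_3−P = (2.5000, -5.5000) → ‖Δ‖ = √36.5000 = 6.0415
L_4: Δ = A_4−P = (-5.5000, -5.5000) → ‖Δ‖ = √60.5000 = 7.7782

(6.0415, 2.9155, 6.0415, 7.7782)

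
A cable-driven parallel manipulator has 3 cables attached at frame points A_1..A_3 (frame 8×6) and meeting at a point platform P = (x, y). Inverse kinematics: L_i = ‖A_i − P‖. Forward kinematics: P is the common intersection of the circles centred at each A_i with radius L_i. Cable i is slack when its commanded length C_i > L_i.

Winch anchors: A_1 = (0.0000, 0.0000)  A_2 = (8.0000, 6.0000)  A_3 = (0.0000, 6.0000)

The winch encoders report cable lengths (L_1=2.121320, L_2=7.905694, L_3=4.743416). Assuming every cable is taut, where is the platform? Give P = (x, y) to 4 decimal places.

each cable: (A_i−P)·(A_i−P) = L_i²; let c_i = ‖A_i‖²−L_i²
c_1 = 0.0000+0.0000−4.5000 = -4.5000
row 1: -16.0000x − 12.0000y = -42.0000  (c_2=37.5000)
row 2: 0.0000x − 12.0000y = -18.0000  (c_3=13.5000)
Cramer on rows 1–2 → x = 1.5000, y = 1.5000

(1.5000, 1.5000)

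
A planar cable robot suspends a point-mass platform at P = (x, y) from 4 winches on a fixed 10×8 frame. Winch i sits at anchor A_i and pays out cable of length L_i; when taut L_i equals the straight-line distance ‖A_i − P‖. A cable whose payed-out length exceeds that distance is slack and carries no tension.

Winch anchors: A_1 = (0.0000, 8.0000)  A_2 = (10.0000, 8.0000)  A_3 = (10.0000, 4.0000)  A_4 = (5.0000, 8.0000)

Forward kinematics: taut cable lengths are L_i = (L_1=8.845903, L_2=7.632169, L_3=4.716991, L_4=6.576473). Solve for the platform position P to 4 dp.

circle eqns → linear via eq_j − eq_1; set q_j = A_j·A_j − L_j²
q_1 = 0.0000+64.0000−78.2500 = -14.2500
-20.0000·x + 0.0000·y = q_1−q_2 = -120.0000
-20.0000·x + 8.0000·y = q_1−q_3 = -108.0000
-10.0000·x + 0.0000·y = q_1−q_4 = -60.0000
solve first two rows → x=6.0000, y=1.5000
check cable 4: ‖A_4−P‖² = 43.2500 ≈ L_4² = 43.2500 ✓

(6.0000, 1.5000)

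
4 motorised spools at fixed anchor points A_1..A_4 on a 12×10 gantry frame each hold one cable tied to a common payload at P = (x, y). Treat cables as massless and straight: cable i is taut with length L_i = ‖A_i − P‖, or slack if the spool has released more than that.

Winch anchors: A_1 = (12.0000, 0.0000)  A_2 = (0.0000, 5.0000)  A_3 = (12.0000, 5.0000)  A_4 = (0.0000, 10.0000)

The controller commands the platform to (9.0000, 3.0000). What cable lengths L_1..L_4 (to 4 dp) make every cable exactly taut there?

L_1: Δ = A_1−P = (3.0000, -3.0000) → ‖Δ‖ = √18.0000 = 4.2426
L_2: Δ = A_2−P = (-9.0000, 2.0000) → ‖Δ‖ = √85.0000 = 9.2195
L_3: Δ = A_3−P = (3.0000, 2.0000) → ‖Δ‖ = √13.0000 = 3.6056
L_4: Δ = A_4−P = (-9.0000, 7.0000) → ‖Δ‖ = √130.0000 = 11.4018

(4.2426, 9.2195, 3.6056, 11.4018)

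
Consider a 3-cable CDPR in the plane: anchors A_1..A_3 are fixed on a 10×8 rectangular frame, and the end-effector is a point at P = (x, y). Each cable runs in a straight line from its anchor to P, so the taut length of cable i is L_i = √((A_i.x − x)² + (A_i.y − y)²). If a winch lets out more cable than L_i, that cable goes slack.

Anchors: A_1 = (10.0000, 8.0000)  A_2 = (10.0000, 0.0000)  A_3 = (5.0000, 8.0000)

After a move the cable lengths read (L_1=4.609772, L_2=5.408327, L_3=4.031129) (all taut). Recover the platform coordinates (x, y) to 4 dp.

(7.0000, 4.5000)

each cable: (A_i−P)·(A_i−P) = L_i²; let c_i = ‖A_i‖²−L_i²
c_1 = 100.0000+64.0000−21.2500 = 142.7500
row 1: 0.0000x + 16.0000y = 72.0000  (c_2=70.7500)
row 2: 10.0000x + 0.0000y = 70.0000  (c_3=72.7500)
Cramer on rows 1–2 → x = 7.0000, y = 4.5000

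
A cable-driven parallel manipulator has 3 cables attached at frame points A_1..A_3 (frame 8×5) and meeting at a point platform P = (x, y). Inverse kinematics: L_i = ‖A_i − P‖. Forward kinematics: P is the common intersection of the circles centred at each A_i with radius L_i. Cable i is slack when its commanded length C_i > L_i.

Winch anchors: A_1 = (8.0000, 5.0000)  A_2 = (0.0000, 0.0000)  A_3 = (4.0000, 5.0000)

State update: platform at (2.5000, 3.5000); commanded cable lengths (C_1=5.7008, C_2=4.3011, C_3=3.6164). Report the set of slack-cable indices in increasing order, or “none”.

i=1: geometric 5.7009 vs commanded 5.7008 ⇒ taut
i=2: geometric 4.3012 vs commanded 4.3011 ⇒ taut
i=3: geometric 2.1213 vs commanded 3.6164 ⇒ slack

3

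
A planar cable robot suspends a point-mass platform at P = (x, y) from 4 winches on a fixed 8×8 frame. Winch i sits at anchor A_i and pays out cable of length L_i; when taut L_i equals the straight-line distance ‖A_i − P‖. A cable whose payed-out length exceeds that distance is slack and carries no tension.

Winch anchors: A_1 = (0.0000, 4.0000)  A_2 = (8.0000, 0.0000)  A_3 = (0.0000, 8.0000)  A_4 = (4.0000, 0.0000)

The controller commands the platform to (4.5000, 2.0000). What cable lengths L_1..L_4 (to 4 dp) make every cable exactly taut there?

cable 1: Δx=-4.5000, Δy=2.0000; L_1 = √(Δx²+Δy²) = 4.9244
cable 2: Δx=3.5000, Δy=-2.0000; L_2 = √(Δx²+Δy²) = 4.0311
cable 3: Δx=-4.5000, Δy=6.0000; L_3 = √(Δx²+Δy²) = 7.5000
cable 4: Δx=-0.5000, Δy=-2.0000; L_4 = √(Δx²+Δy²) = 2.0616

(4.9244, 4.0311, 7.5000, 2.0616)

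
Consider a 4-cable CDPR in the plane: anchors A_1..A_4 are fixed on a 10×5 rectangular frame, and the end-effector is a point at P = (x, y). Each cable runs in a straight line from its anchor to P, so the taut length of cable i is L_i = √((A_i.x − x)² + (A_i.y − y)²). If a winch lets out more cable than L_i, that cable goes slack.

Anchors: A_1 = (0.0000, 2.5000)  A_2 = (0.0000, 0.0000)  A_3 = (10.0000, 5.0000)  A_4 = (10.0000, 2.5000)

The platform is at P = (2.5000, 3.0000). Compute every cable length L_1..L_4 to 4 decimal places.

(2.5495, 3.9051, 7.7621, 7.5166)

L_1: Δ = A_1−P = (-2.5000, -0.5000) → ‖Δ‖ = √6.5000 = 2.5495
L_2: Δ = A_2−P = (-2.5000, -3.0000) → ‖Δ‖ = √15.2500 = 3.9051
L_3: Δ = A_3−P = (7.5000, 2.0000) → ‖Δ‖ = √60.2500 = 7.7621
L_4: Δ = A_4−P = (7.5000, -0.5000) → ‖Δ‖ = √56.5000 = 7.5166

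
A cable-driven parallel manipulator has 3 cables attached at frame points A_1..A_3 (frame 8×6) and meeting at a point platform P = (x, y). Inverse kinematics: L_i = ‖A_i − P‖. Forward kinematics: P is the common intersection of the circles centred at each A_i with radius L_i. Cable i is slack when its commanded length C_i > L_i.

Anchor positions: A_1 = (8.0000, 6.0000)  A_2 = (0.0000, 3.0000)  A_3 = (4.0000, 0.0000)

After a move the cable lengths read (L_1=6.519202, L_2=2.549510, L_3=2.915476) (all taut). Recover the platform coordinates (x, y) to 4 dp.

circle eqns → linear via eq_j − eq_1; set c_j = A_j·A_j − L_j²
c_1 = 64.0000+36.0000−42.5000 = 57.5000
16.0000·x + 6.0000·y = c_1−c_2 = 55.0000
8.0000·x + 12.0000·y = c_1−c_3 = 50.0000
solve first two rows → x=2.5000, y=2.5000

(2.5000, 2.5000)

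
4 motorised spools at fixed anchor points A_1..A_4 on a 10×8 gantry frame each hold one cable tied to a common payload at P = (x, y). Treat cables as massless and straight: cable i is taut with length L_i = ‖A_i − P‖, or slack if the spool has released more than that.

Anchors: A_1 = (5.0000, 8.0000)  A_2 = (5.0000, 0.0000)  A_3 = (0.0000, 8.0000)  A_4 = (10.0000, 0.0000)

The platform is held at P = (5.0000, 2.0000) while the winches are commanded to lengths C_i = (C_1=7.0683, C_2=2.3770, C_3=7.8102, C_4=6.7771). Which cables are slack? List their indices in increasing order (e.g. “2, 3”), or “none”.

1, 2, 4

cable 1: L_1 = ‖A_1−P‖ = 6.0000;  C_1 = 7.0683 → slack
cable 2: L_2 = ‖A_2−P‖ = 2.0000;  C_2 = 2.3770 → slack
cable 3: L_3 = ‖A_3−P‖ = 7.8102;  C_3 = 7.8102 → taut
cable 4: L_4 = ‖A_4−P‖ = 5.3852;  C_4 = 6.7771 → slack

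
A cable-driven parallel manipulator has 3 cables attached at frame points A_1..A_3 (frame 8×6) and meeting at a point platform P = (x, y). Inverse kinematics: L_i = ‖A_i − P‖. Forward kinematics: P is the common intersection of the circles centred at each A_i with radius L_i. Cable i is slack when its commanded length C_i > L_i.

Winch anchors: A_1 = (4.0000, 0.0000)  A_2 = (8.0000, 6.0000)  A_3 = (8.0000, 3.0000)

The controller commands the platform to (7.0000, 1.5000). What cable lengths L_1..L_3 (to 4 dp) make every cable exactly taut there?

(3.3541, 4.6098, 1.8028)

L_1: Δ = A_1−P = (-3.0000, -1.5000) → ‖Δ‖ = √11.2500 = 3.3541
L_2: Δ = A_2−P = (1.0000, 4.5000) → ‖Δ‖ = √21.2500 = 4.6098
L_3: Δ = A_3−P = (1.0000, 1.5000) → ‖Δ‖ = √3.2500 = 1.8028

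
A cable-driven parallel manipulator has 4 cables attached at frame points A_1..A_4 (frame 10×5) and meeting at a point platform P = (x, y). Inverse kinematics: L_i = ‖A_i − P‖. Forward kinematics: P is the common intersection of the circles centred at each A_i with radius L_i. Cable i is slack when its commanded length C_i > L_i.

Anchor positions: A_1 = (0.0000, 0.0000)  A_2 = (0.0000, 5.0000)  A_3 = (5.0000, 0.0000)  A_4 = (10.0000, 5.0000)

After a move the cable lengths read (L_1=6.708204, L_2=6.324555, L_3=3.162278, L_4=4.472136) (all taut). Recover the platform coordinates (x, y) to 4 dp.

each cable: (A_i−P)·(A_i−P) = L_i²; let c_i = ‖A_i‖²−L_i²
c_1 = 0.0000+0.0000−45.0000 = -45.0000
row 1: 0.0000x − 10.0000y = -30.0000  (c_2=-15.0000)
row 2: -10.0000x + 0.0000y = -60.0000  (c_3=15.0000)
row 3: -20.0000x − 10.0000y = -150.0000  (c_4=105.0000)
Cramer on rows 1–2 → x = 6.0000, y = 3.0000
check cable 4: ‖A_4−P‖² = 20.0000 ≈ L_4² = 20.0000 ✓

(6.0000, 3.0000)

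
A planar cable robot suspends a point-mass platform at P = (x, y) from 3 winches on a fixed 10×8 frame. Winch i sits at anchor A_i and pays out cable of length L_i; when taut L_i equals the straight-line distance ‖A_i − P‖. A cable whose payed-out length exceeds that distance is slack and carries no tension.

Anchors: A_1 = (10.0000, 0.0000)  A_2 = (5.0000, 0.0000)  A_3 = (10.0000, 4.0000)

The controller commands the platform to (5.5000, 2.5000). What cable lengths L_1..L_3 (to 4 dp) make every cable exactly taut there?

cable 1: Δx=4.5000, Δy=-2.5000; L_1 = √(Δx²+Δy²) = 5.1478
cable 2: Δx=-0.5000, Δy=-2.5000; L_2 = √(Δx²+Δy²) = 2.5495
cable 3: Δx=4.5000, Δy=1.5000; L_3 = √(Δx²+Δy²) = 4.7434

(5.1478, 2.5495, 4.7434)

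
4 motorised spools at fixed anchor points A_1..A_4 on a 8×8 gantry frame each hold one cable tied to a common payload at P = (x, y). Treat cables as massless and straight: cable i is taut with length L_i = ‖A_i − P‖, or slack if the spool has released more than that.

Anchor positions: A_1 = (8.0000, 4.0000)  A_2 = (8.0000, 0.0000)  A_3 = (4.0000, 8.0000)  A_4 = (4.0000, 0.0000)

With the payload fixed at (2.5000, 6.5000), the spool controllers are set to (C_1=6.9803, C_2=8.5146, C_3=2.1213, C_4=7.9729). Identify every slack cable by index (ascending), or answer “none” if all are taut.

1, 4

i=1: geometric 6.0415 vs commanded 6.9803 ⇒ slack
i=2: geometric 8.5147 vs commanded 8.5146 ⇒ taut
i=3: geometric 2.1213 vs commanded 2.1213 ⇒ taut
i=4: geometric 6.6708 vs commanded 7.9729 ⇒ slack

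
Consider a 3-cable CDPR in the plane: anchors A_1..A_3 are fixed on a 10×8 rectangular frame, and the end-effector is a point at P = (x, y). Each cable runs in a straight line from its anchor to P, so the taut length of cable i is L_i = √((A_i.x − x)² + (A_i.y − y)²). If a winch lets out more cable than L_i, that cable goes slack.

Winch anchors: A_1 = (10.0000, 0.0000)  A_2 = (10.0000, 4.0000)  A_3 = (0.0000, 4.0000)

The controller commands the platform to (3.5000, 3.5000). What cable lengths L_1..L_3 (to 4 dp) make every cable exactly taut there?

L_1: Δ = A_1−P = (6.5000, -3.5000) → ‖Δ‖ = √54.5000 = 7.3824
L_2: Δ = A_2−P = (6.5000, 0.5000) → ‖Δ‖ = √42.5000 = 6.5192
L_3: Δ = A_3−P = (-3.5000, 0.5000) → ‖Δ‖ = √12.5000 = 3.5355

(7.3824, 6.5192, 3.5355)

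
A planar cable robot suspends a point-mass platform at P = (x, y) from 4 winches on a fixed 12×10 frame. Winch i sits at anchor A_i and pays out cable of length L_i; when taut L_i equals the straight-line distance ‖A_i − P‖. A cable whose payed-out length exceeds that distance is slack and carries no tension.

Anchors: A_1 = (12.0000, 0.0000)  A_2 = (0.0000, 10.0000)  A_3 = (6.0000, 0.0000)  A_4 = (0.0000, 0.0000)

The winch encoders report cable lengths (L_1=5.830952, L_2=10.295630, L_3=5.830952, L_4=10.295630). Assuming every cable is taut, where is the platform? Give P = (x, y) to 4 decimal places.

(9.0000, 5.0000)

each cable: (A_i−P)·(A_i−P) = L_i²; let c_i = ‖A_i‖²−L_i²
c_1 = 144.0000+0.0000−34.0000 = 110.0000
row 1: 24.0000x − 20.0000y = 116.0000  (c_2=-6.0000)
row 2: 12.0000x + 0.0000y = 108.0000  (c_3=2.0000)
row 3: 24.0000x + 0.0000y = 216.0000  (c_4=-106.0000)
Cramer on rows 1–2 → x = 9.0000, y = 5.0000
check cable 4: ‖A_4−P‖² = 106.0000 ≈ L_4² = 106.0000 ✓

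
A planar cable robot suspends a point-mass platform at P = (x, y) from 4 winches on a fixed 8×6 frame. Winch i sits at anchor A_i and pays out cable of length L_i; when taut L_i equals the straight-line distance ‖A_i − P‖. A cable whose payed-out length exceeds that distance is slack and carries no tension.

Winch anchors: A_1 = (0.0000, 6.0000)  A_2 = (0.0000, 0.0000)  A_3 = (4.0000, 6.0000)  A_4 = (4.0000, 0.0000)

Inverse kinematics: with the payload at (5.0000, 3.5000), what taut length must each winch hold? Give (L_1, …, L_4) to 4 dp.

(5.5902, 6.1033, 2.6926, 3.6401)

L_1: Δ = A_1−P = (-5.0000, 2.5000) → ‖Δ‖ = √31.2500 = 5.5902
L_2: Δ = A_2−P = (-5.0000, -3.5000) → ‖Δ‖ = √37.2500 = 6.1033
L_3: Δ = A_3−P = (-1.0000, 2.5000) → ‖Δ‖ = √7.2500 = 2.6926
L_4: Δ = A_4−P = (-1.0000, -3.5000) → ‖Δ‖ = √13.2500 = 3.6401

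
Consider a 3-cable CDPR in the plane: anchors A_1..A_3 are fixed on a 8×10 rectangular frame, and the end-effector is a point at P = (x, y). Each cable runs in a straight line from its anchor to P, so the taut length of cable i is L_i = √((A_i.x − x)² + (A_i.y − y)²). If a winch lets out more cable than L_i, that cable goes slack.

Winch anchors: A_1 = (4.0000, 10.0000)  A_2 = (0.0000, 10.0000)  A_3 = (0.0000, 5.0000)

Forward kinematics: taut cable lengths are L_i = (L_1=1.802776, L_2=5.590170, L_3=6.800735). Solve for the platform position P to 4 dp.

(5.5000, 9.0000)

expand ‖A_i−P‖²=L_i² and subtract eq 1 (q_i ≔ ‖A_i‖²−L_i²)
q_1 = 16.0000+100.0000−3.2500 = 112.7500
eq1−eq2 → [8.0000  0.0000]·P = 44.0000
eq1−eq3 → [8.0000  10.0000]·P = 134.0000
2×2 solve → P = (5.5000, 9.0000)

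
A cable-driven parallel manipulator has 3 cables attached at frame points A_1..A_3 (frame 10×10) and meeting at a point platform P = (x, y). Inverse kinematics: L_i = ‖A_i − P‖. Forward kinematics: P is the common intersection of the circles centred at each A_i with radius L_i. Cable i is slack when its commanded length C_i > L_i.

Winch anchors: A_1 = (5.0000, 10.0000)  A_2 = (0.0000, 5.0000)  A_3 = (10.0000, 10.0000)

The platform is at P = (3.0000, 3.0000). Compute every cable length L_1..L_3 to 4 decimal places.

(7.2801, 3.6056, 9.8995)

cable 1: Δx=2.0000, Δy=7.0000; L_1 = √(Δx²+Δy²) = 7.2801
cable 2: Δx=-3.0000, Δy=2.0000; L_2 = √(Δx²+Δy²) = 3.6056
cable 3: Δx=7.0000, Δy=7.0000; L_3 = √(Δx²+Δy²) = 9.8995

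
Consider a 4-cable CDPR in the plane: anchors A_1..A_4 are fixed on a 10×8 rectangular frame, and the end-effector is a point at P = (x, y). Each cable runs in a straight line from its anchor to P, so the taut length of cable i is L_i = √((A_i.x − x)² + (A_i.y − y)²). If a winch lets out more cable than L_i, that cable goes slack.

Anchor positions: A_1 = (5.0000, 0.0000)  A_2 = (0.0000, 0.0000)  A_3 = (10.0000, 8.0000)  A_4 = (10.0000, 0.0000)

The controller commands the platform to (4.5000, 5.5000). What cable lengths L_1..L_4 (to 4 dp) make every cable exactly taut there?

(5.5227, 7.1063, 6.0415, 7.7782)

cable 1: Δx=0.5000, Δy=-5.5000; L_1 = √(Δx²+Δy²) = 5.5227
cable 2: Δx=-4.5000, Δy=-5.5000; L_2 = √(Δx²+Δy²) = 7.1063
cable 3: Δx=5.5000, Δy=2.5000; L_3 = √(Δx²+Δy²) = 6.0415
cable 4: Δx=5.5000, Δy=-5.5000; L_4 = √(Δx²+Δy²) = 7.7782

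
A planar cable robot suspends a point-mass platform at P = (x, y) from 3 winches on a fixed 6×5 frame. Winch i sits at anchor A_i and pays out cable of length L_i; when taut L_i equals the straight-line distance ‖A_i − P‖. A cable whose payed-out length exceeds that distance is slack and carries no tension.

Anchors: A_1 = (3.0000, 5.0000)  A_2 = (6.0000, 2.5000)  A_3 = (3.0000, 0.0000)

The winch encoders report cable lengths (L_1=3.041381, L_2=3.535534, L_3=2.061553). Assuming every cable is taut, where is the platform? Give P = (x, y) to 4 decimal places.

(2.5000, 2.0000)

each cable: (A_i−P)·(A_i−P) = L_i²; let k_i = ‖A_i‖²−L_i²
k_1 = 9.0000+25.0000−9.2500 = 24.7500
row 1: -6.0000x + 5.0000y = -5.0000  (k_2=29.7500)
row 2: 0.0000x + 10.0000y = 20.0000  (k_3=4.7500)
Cramer on rows 1–2 → x = 2.5000, y = 2.0000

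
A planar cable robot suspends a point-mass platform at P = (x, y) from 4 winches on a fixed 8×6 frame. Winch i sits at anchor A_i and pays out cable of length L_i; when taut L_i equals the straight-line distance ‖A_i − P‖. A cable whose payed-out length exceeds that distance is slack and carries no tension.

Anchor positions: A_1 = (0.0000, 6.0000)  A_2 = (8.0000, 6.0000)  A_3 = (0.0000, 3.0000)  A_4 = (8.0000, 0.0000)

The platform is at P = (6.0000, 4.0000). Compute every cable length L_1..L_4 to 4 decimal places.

L_1: Δ = A_1−P = (-6.0000, 2.0000) → ‖Δ‖ = √40.0000 = 6.3246
L_2: Δ = A_2−P = (2.0000, 2.0000) → ‖Δ‖ = √8.0000 = 2.8284
L_3: Δ = A_3−P = (-6.0000, -1.0000) → ‖Δ‖ = √37.0000 = 6.0828
L_4: Δ = A_4−P = (2.0000, -4.0000) → ‖Δ‖ = √20.0000 = 4.4721

(6.3246, 2.8284, 6.0828, 4.4721)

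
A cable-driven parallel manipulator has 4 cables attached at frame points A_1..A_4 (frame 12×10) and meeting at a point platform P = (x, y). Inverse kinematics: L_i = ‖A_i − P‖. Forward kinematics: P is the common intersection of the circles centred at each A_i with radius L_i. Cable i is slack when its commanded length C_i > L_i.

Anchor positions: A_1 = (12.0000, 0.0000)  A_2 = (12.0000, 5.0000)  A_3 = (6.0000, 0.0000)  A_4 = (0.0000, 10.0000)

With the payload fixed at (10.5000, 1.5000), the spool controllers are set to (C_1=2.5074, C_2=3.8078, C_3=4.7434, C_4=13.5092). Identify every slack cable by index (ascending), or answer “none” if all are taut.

1

i=1: geometric 2.1213 vs commanded 2.5074 ⇒ slack
i=2: geometric 3.8079 vs commanded 3.8078 ⇒ taut
i=3: geometric 4.7434 vs commanded 4.7434 ⇒ taut
i=4: geometric 13.5093 vs commanded 13.5092 ⇒ taut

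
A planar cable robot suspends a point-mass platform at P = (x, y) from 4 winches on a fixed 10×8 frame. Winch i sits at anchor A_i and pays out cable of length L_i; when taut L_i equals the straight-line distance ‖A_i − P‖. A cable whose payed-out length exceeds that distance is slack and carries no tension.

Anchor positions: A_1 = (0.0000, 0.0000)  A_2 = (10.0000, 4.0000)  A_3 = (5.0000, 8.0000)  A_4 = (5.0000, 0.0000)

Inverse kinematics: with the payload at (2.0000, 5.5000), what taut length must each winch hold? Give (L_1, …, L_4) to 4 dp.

cable 1: Δx=-2.0000, Δy=-5.5000; L_1 = √(Δx²+Δy²) = 5.8523
cable 2: Δx=8.0000, Δy=-1.5000; L_2 = √(Δx²+Δy²) = 8.1394
cable 3: Δx=3.0000, Δy=2.5000; L_3 = √(Δx²+Δy²) = 3.9051
cable 4: Δx=3.0000, Δy=-5.5000; L_4 = √(Δx²+Δy²) = 6.2650

(5.8523, 8.1394, 3.9051, 6.2650)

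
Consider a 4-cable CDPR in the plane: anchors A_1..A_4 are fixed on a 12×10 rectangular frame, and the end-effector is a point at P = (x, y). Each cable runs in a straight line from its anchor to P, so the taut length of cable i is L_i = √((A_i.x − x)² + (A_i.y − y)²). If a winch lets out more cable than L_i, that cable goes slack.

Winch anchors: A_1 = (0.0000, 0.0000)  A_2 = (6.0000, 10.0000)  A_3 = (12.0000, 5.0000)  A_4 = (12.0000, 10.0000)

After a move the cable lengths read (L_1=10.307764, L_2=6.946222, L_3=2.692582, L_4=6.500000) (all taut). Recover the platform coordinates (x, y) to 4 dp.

(9.5000, 4.0000)

expand ‖A_i−P‖²=L_i² and subtract eq 1 (k_i ≔ ‖A_i‖²−L_i²)
k_1 = 0.0000+0.0000−106.2500 = -106.2500
eq1−eq2 → [-12.0000  -20.0000]·P = -194.0000
eq1−eq3 → [-24.0000  -10.0000]·P = -268.0000
eq1−eq4 → [-24.0000  -20.0000]·P = -308.0000
2×2 solve → P = (9.5000, 4.0000)
check cable 4: ‖A_4−P‖² = 42.2500 ≈ L_4² = 42.2500 ✓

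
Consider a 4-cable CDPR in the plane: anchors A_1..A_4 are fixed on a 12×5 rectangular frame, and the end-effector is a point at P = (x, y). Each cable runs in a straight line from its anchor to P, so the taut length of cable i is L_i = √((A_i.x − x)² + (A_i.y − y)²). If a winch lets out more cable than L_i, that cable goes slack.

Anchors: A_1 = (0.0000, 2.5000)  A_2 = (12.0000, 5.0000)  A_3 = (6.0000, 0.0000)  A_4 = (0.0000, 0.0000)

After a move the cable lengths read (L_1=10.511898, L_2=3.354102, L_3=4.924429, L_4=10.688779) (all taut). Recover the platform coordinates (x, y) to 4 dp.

expand ‖A_i−P‖²=L_i² and subtract eq 1 (k_i ≔ ‖A_i‖²−L_i²)
k_1 = 0.0000+6.2500−110.5000 = -104.2500
eq1−eq2 → [-24.0000  -5.0000]·P = -262.0000
eq1−eq3 → [-12.0000  5.0000]·P = -116.0000
eq1−eq4 → [0.0000  5.0000]·P = 10.0000
2×2 solve → P = (10.5000, 2.0000)
check cable 4: ‖A_4−P‖² = 114.2500 ≈ L_4² = 114.2500 ✓

(10.5000, 2.0000)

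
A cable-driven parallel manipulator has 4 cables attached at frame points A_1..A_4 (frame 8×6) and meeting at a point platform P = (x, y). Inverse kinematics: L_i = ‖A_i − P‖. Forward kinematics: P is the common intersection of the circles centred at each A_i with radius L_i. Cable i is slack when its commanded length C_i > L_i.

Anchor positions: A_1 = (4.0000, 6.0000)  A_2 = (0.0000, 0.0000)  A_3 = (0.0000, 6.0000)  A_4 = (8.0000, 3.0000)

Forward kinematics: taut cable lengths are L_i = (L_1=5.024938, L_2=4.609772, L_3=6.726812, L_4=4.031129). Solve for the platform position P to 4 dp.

each cable: (A_i−P)·(A_i−P) = L_i²; let c_i = ‖A_i‖²−L_i²
c_1 = 16.0000+36.0000−25.2500 = 26.7500
row 1: 8.0000x + 12.0000y = 48.0000  (c_2=-21.2500)
row 2: 8.0000x + 0.0000y = 36.0000  (c_3=-9.2500)
row 3: -8.0000x + 6.0000y = -30.0000  (c_4=56.7500)
Cramer on rows 1–2 → x = 4.5000, y = 1.0000
check cable 4: ‖A_4−P‖² = 16.2500 ≈ L_4² = 16.2500 ✓

(4.5000, 1.0000)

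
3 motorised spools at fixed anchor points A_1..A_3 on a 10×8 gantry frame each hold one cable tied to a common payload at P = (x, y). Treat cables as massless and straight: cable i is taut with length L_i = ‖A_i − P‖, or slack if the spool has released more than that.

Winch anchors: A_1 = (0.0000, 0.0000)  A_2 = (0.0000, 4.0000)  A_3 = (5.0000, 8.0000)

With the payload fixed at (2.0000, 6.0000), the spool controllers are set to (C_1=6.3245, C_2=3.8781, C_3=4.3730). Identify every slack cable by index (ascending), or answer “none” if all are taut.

2, 3

i=1: geometric 6.3246 vs commanded 6.3245 ⇒ taut
i=2: geometric 2.8284 vs commanded 3.8781 ⇒ slack
i=3: geometric 3.6056 vs commanded 4.3730 ⇒ slack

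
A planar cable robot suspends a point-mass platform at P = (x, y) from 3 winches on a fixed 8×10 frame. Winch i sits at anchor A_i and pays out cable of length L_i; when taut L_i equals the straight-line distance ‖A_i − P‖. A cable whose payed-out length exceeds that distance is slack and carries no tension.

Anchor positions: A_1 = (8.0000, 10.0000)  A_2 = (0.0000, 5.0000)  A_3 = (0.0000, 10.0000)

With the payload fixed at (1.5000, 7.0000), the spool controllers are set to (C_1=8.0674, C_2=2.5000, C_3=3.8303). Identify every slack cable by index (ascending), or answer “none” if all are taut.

1, 3

i=1: geometric 7.1589 vs commanded 8.0674 ⇒ slack
i=2: geometric 2.5000 vs commanded 2.5000 ⇒ taut
i=3: geometric 3.3541 vs commanded 3.8303 ⇒ slack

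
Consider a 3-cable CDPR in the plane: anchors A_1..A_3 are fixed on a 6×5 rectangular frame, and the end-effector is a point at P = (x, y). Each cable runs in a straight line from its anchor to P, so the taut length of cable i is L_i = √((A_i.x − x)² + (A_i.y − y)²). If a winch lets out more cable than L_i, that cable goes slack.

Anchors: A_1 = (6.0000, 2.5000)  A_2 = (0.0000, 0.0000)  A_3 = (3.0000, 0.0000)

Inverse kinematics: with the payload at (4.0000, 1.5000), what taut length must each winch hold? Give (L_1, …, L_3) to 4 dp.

(2.2361, 4.2720, 1.8028)

L_1: Δ = A_1−P = (2.0000, 1.0000) → ‖Δ‖ = √5.0000 = 2.2361
L_2: Δ = A_2−P = (-4.0000, -1.5000) → ‖Δ‖ = √18.2500 = 4.2720
L_3: Δ = A_3−P = (-1.0000, -1.5000) → ‖Δ‖ = √3.2500 = 1.8028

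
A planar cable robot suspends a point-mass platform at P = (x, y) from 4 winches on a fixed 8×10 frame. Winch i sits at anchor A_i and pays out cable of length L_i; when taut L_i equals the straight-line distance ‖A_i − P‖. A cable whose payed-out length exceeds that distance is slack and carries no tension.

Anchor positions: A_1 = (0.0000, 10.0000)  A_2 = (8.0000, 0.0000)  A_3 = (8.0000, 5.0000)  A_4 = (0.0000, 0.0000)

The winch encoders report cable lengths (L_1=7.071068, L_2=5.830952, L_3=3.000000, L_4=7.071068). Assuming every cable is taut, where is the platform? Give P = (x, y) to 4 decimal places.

(5.0000, 5.0000)

circle eqns → linear via eq_j − eq_1; set q_j = A_j·A_j − L_j²
q_1 = 0.0000+100.0000−50.0000 = 50.0000
-16.0000·x + 20.0000·y = q_1−q_2 = 20.0000
-16.0000·x + 10.0000·y = q_1−q_3 = -30.0000
0.0000·x + 20.0000·y = q_1−q_4 = 100.0000
solve first two rows → x=5.0000, y=5.0000
check cable 4: ‖A_4−P‖² = 50.0000 ≈ L_4² = 50.0000 ✓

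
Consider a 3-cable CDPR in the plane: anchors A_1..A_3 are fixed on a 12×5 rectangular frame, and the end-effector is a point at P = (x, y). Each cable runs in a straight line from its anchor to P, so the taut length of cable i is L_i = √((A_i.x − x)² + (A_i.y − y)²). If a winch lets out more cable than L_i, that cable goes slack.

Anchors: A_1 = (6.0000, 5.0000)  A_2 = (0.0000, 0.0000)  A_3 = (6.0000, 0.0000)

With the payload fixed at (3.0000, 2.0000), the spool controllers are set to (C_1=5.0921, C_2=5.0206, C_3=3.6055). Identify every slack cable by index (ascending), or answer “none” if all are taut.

i=1: geometric 4.2426 vs commanded 5.0921 ⇒ slack
i=2: geometric 3.6056 vs commanded 5.0206 ⇒ slack
i=3: geometric 3.6056 vs commanded 3.6055 ⇒ taut

1, 2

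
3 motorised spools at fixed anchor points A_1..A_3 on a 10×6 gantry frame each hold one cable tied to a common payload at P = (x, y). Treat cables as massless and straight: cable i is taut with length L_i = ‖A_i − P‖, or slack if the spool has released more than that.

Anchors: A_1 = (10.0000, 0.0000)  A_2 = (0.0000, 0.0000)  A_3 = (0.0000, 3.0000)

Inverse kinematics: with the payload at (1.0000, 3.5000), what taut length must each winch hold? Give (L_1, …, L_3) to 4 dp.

(9.6566, 3.6401, 1.1180)

L_1: Δ = A_1−P = (9.0000, -3.5000) → ‖Δ‖ = √93.2500 = 9.6566
L_2: Δ = A_2−P = (-1.0000, -3.5000) → ‖Δ‖ = √13.2500 = 3.6401
L_3: Δ = A_3−P = (-1.0000, -0.5000) → ‖Δ‖ = √1.2500 = 1.1180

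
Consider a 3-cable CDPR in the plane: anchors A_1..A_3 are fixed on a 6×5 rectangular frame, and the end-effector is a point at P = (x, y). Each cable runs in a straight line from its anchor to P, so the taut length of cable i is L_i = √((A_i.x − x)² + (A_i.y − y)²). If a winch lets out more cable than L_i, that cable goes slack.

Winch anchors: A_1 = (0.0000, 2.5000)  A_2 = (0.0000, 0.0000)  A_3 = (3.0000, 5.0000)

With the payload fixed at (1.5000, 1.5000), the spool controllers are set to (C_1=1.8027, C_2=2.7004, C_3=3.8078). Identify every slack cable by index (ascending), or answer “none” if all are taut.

cable 1: L_1 = ‖A_1−P‖ = 1.8028;  C_1 = 1.8027 → taut
cable 2: L_2 = ‖A_2−P‖ = 2.1213;  C_2 = 2.7004 → slack
cable 3: L_3 = ‖A_3−P‖ = 3.8079;  C_3 = 3.8078 → taut

2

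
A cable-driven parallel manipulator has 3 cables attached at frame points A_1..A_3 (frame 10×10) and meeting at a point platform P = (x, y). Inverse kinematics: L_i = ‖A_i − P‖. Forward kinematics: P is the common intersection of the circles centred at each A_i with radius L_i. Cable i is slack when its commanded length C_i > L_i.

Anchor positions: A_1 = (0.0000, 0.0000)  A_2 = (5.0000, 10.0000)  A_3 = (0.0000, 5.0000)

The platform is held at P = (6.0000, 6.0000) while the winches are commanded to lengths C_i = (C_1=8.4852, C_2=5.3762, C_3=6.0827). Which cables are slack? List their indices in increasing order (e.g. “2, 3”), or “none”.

cable 1: √((-6.0000)²+(-6.0000)²)=8.4853, C_1=8.4852: taut
cable 2: √((-1.0000)²+(4.0000)²)=4.1231, C_2=5.3762: slack
cable 3: √((-6.0000)²+(-1.0000)²)=6.0828, C_3=6.0827: taut

2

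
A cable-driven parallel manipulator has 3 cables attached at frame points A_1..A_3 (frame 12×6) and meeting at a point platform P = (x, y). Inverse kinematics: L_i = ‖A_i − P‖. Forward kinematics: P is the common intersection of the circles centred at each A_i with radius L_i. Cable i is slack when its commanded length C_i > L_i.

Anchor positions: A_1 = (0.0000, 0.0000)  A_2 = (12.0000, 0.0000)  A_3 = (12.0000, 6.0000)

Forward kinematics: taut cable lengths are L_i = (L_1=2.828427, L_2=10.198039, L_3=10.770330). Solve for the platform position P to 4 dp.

(2.0000, 2.0000)

expand ‖A_i−P‖²=L_i² and subtract eq 1 (c_i ≔ ‖A_i‖²−L_i²)
c_1 = 0.0000+0.0000−8.0000 = -8.0000
eq1−eq2 → [-24.0000  0.0000]·P = -48.0000
eq1−eq3 → [-24.0000  -12.0000]·P = -72.0000
2×2 solve → P = (2.0000, 2.0000)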